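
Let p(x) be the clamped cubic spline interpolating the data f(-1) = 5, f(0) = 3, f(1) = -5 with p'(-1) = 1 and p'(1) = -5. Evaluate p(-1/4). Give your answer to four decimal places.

4.2734

Put M_i = p'' at the i-th knot. Here h = (1, 1) and Δ = (-2, -8), so the interior equations h_(i-1)·M_(i-1) + 2(h_(i-1)+h_i)·M_i + h_i·M_(i+1) = 6(Δ_i − Δ_(i-1)) read
  1·M_0 + 4·M_1 + 1·M_2 = 6(Δ_1 - Δ_0) = -36
Clamped end conditions give two more equations: 2h_0·M_0 + h_0·M_1 = 6(Δ_0 - p'(-1)) = -18 and h_1·M_1 + 2h_1·M_2 = 6(p'(1) - Δ_1) = 18.
Solving the tridiagonal system: M_0 = -3, M_1 = -12, M_2 = 15.
On [-1, 0], p(x) = 5 + 1·(x + 1) - 3/2·(x + 1)² - 3/2·(x + 1)³.
With (x + 1) = 3/4: p(-1/4) = 547/128.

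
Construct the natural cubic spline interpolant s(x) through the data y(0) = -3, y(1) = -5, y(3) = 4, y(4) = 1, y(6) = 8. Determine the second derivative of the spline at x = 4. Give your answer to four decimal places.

With m_i denoting the second derivative at x_i, h_i = 1, 2, 1, 2, and Δ_i = (y_(i+1) − y_i)/h_i = -2, 9/2, -3, 7/2:
  1·m_0 + 6·m_1 + 2·m_2 = 6(Δ_1 - Δ_0) = 39
  2·m_1 + 6·m_2 + 1·m_3 = 6(Δ_2 - Δ_1) = -45
  1·m_2 + 6·m_3 + 2·m_4 = 6(Δ_3 - Δ_2) = 39
Natural end conditions: m_0 = m_4 = 0.
Hence m_0 = 0, m_1 = 661/62, m_2 = -387/31, m_3 = 266/31, m_4 = 0.

8.5806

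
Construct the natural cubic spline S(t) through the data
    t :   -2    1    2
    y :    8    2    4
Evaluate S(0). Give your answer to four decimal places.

With M_i denoting the second derivative at x_i, h_i = 3, 1, and Δ_i = (y_(i+1) − y_i)/h_i = -2, 2:
  3·M_0 + 8·M_1 + 1·M_2 = 6(Δ_1 - Δ_0) = 24
Natural end conditions: M_0 = M_2 = 0.
Solving: M_0 = 0, M_1 = 3, M_2 = 0.
On [-2, 1], S(t) = 8 - 7/2·(t + 2) + 0·(t + 2)² + 1/6·(t + 2)³.
With (t + 2) = 2: S(0) = 7/3.

2.3333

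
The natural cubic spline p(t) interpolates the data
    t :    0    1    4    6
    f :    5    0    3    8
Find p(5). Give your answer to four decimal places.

5.6268

Let M_i = p''(x_i). Step sizes h_i = 1, 3, 2; slopes of the chords Δ_i = (y_(i+1) - y_i)/h_i = -5, 1, 5/2.
  1·M_0 + 8·M_1 + 3·M_2 = 6(Δ_1 - Δ_0) = 36
  3·M_1 + 10·M_2 + 2·M_3 = 6(Δ_2 - Δ_1) = 9
Natural end conditions: M_0 = M_3 = 0.
Solving the tridiagonal system: M_0 = 0, M_1 = 333/71, M_2 = -36/71, M_3 = 0.
On [4, 6], p(t) = 3 + 403/142·(t - 4) - 18/71·(t - 4)² + 3/71·(t - 4)³.
With (t - 4) = 1: p(5) = 799/142.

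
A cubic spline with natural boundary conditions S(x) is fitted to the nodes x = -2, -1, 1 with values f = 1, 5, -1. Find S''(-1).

With m_i denoting the second derivative at x_i, h_i = 1, 2, and Δ_i = (y_(i+1) − y_i)/h_i = 4, -3:
  1·m_0 + 6·m_1 + 2·m_2 = 6(Δ_1 - Δ_0) = -42
Natural end conditions: m_0 = m_2 = 0.
Hence m_0 = 0, m_1 = -7, m_2 = 0.

-7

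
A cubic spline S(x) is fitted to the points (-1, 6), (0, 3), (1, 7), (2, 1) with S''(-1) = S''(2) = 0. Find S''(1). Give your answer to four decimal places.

Put σ_i = S'' at the i-th knot. Here h = (1, 1, 1) and Δ = (-3, 4, -6), so the interior equations h_(i-1)·σ_(i-1) + 2(h_(i-1)+h_i)·σ_i + h_i·σ_(i+1) = 6(Δ_i − Δ_(i-1)) read
  1·σ_0 + 4·σ_1 + 1·σ_2 = 6(Δ_1 - Δ_0) = 42
  1·σ_1 + 4·σ_2 + 1·σ_3 = 6(Δ_2 - Δ_1) = -60
Natural end conditions: σ_0 = σ_3 = 0.
Hence σ_0 = 0, σ_1 = 76/5, σ_2 = -94/5, σ_3 = 0.

-18.8000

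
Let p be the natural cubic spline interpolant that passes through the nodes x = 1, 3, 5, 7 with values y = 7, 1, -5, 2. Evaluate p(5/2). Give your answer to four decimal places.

2.7844

With σ_i denoting the second derivative at x_i, h_i = 2, 2, 2, and Δ_i = (y_(i+1) − y_i)/h_i = -3, -3, 7/2:
  2·σ_0 + 8·σ_1 + 2·σ_2 = 6(Δ_1 - Δ_0) = 0
  2·σ_1 + 8·σ_2 + 2·σ_3 = 6(Δ_2 - Δ_1) = 39
Natural end conditions: σ_0 = σ_3 = 0.
Solving: σ_0 = 0, σ_1 = -13/10, σ_2 = 26/5, σ_3 = 0.
On [1, 3], p(x) = 7 - 77/30·(x - 1) + 0·(x - 1)² - 13/120·(x - 1)³.
With (x - 1) = 3/2: p(5/2) = 891/320.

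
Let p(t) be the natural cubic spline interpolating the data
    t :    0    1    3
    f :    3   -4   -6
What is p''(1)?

6

Let M_i = p''(x_i). Step sizes h_i = 1, 2; slopes of the chords Δ_i = (y_(i+1) - y_i)/h_i = -7, -1.
  1·M_0 + 6·M_1 + 2·M_2 = 6(Δ_1 - Δ_0) = 36
Natural end conditions: M_0 = M_2 = 0.
Solving: M_0 = 0, M_1 = 6, M_2 = 0.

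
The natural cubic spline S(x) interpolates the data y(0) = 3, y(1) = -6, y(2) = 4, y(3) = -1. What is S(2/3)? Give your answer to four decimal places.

Let σ_i = S''(x_i). Step sizes h_i = 1, 1, 1; slopes of the chords Δ_i = (y_(i+1) - y_i)/h_i = -9, 10, -5.
  1·σ_0 + 4·σ_1 + 1·σ_2 = 6(Δ_1 - Δ_0) = 114
  1·σ_1 + 4·σ_2 + 1·σ_3 = 6(Δ_2 - Δ_1) = -90
Natural end conditions: σ_0 = σ_3 = 0.
Solving the tridiagonal system: σ_0 = 0, σ_1 = 182/5, σ_2 = -158/5, σ_3 = 0.
On [0, 1], S(x) = 3 - 226/15·x + 0·x² + 91/15·x³.
With x = 2/3: S(2/3) = -425/81.

-5.2469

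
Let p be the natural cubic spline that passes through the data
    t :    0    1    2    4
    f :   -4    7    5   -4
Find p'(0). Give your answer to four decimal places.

14.2826

Put σ_i = p'' at the i-th knot. Here h = (1, 1, 2) and Δ = (11, -2, -9/2), so the interior equations h_(i-1)·σ_(i-1) + 2(h_(i-1)+h_i)·σ_i + h_i·σ_(i+1) = 6(Δ_i − Δ_(i-1)) read
  1·σ_0 + 4·σ_1 + 1·σ_2 = 6(Δ_1 - Δ_0) = -78
  1·σ_1 + 6·σ_2 + 2·σ_3 = 6(Δ_2 - Δ_1) = -15
Natural end conditions: σ_0 = σ_3 = 0.
Solving: σ_0 = 0, σ_1 = -453/23, σ_2 = 18/23, σ_3 = 0.
On [0, 1], p'(t) = b_0 + 2c_0·t + 3d_0·t² with b_0 = Δ_0 - h_0(2σ_0 + σ_1)/6 = 657/46, c_0 = σ_0/2 = 0, d_0 = (σ_1 - σ_0)/(6h_0) = -151/46. So p'(0) = 657/46.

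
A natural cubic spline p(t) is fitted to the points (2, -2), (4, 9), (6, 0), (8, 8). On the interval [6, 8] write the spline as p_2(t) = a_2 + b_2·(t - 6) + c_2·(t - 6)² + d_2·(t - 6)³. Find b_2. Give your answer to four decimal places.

-1.8667

With M_i denoting the second derivative at x_i, h_i = 2, 2, 2, and Δ_i = (y_(i+1) − y_i)/h_i = 11/2, -9/2, 4:
  2·M_0 + 8·M_1 + 2·M_2 = 6(Δ_1 - Δ_0) = -60
  2·M_1 + 8·M_2 + 2·M_3 = 6(Δ_2 - Δ_1) = 51
Natural end conditions: M_0 = M_3 = 0.
Solving the tridiagonal system: M_0 = 0, M_1 = -97/10, M_2 = 44/5, M_3 = 0.
On [6, 8], with p_2(t) = a_2 + b_2·(t - 6) + c_2·(t - 6)² + d_2·(t - 6)³: c_2 = M_2/2 = 22/5, d_2 = (M_3 - M_2)/(6h_2) = -11/15, b_2 = Δ_2 - h_2(2M_2 + M_3)/6 = -28/15.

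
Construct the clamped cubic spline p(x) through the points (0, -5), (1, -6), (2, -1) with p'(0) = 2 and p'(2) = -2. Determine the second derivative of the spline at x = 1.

22

Let M_i = p''(x_i). Step sizes h_i = 1, 1; slopes of the chords Δ_i = (y_(i+1) - y_i)/h_i = -1, 5.
  1·M_0 + 4·M_1 + 1·M_2 = 6(Δ_1 - Δ_0) = 36
Clamped end conditions give two more equations: 2h_0·M_0 + h_0·M_1 = 6(Δ_0 - p'(0)) = -18 and h_1·M_1 + 2h_1·M_2 = 6(p'(2) - Δ_1) = -42.
Forward elimination and back-substitution give M_0 = -20, M_1 = 22, M_2 = -32.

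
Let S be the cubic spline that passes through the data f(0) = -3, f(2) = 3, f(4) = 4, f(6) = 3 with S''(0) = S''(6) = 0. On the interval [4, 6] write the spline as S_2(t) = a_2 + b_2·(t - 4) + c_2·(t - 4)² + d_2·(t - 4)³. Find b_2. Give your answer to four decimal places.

-0.3000

With σ_i denoting the second derivative at x_i, h_i = 2, 2, 2, and Δ_i = (y_(i+1) − y_i)/h_i = 3, 1/2, -1/2:
  2·σ_0 + 8·σ_1 + 2·σ_2 = 6(Δ_1 - Δ_0) = -15
  2·σ_1 + 8·σ_2 + 2·σ_3 = 6(Δ_2 - Δ_1) = -6
Natural end conditions: σ_0 = σ_3 = 0.
Solving: σ_0 = 0, σ_1 = -9/5, σ_2 = -3/10, σ_3 = 0.
On [4, 6], with S_2(t) = a_2 + b_2·(t - 4) + c_2·(t - 4)² + d_2·(t - 4)³: c_2 = σ_2/2 = -3/20, d_2 = (σ_3 - σ_2)/(6h_2) = 1/40, b_2 = Δ_2 - h_2(2σ_2 + σ_3)/6 = -3/10.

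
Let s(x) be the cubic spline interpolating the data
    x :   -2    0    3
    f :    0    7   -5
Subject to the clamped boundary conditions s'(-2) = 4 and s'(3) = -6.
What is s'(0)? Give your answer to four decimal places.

0.7500

Write M_i for s''(x_i). With h_i = 2, 3 and divided differences Δ_i = 7/2, -4, the continuity of s' gives the tridiagonal system
  2·M_0 + 10·M_1 + 3·M_2 = 6(Δ_1 - Δ_0) = -45
Clamped end conditions give two more equations: 2h_0·M_0 + h_0·M_1 = 6(Δ_0 - s'(-2)) = -3 and h_1·M_1 + 2h_1·M_2 = 6(s'(3) - Δ_1) = -12.
Solving the tridiagonal system: M_0 = 7/4, M_1 = -5, M_2 = 1/2.
On [0, 3], s'(x) = b_1 + 2c_1·x + 3d_1·x² with b_1 = Δ_1 - h_1(2M_1 + M_2)/6 = 3/4, c_1 = M_1/2 = -5/2, d_1 = (M_2 - M_1)/(6h_1) = 11/36. So s'(0) = 3/4.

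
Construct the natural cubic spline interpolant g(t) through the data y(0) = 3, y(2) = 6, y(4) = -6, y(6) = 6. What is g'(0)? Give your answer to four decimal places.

4.3000

Put m_i = g'' at the i-th knot. Here h = (2, 2, 2) and Δ = (3/2, -6, 6), so the interior equations h_(i-1)·m_(i-1) + 2(h_(i-1)+h_i)·m_i + h_i·m_(i+1) = 6(Δ_i − Δ_(i-1)) read
  2·m_0 + 8·m_1 + 2·m_2 = 6(Δ_1 - Δ_0) = -45
  2·m_1 + 8·m_2 + 2·m_3 = 6(Δ_2 - Δ_1) = 72
Natural end conditions: m_0 = m_3 = 0.
Hence m_0 = 0, m_1 = -42/5, m_2 = 111/10, m_3 = 0.
On [0, 2], g'(t) = b_0 + 2c_0·t + 3d_0·t² with b_0 = Δ_0 - h_0(2m_0 + m_1)/6 = 43/10, c_0 = m_0/2 = 0, d_0 = (m_1 - m_0)/(6h_0) = -7/10. So g'(0) = 43/10.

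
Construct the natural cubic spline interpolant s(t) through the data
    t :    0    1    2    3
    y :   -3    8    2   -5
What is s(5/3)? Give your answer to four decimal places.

5.0025

Put σ_i = s'' at the i-th knot. Here h = (1, 1, 1) and Δ = (11, -6, -7), so the interior equations h_(i-1)·σ_(i-1) + 2(h_(i-1)+h_i)·σ_i + h_i·σ_(i+1) = 6(Δ_i − Δ_(i-1)) read
  1·σ_0 + 4·σ_1 + 1·σ_2 = 6(Δ_1 - Δ_0) = -102
  1·σ_1 + 4·σ_2 + 1·σ_3 = 6(Δ_2 - Δ_1) = -6
Natural end conditions: σ_0 = σ_3 = 0.
Solving: σ_0 = 0, σ_1 = -134/5, σ_2 = 26/5, σ_3 = 0.
On [1, 2], s(t) = 8 + 31/15·(t - 1) - 67/5·(t - 1)² + 16/3·(t - 1)³.
With (t - 1) = 2/3: s(5/3) = 2026/405.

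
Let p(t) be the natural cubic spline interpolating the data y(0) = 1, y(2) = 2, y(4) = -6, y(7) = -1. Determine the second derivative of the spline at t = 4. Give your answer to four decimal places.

Write m_i for p''(x_i). With h_i = 2, 2, 3 and divided differences Δ_i = 1/2, -4, 5/3, the continuity of p' gives the tridiagonal system
  2·m_0 + 8·m_1 + 2·m_2 = 6(Δ_1 - Δ_0) = -27
  2·m_1 + 10·m_2 + 3·m_3 = 6(Δ_2 - Δ_1) = 34
Natural end conditions: m_0 = m_3 = 0.
Solving: m_0 = 0, m_1 = -169/38, m_2 = 163/38, m_3 = 0.

4.2895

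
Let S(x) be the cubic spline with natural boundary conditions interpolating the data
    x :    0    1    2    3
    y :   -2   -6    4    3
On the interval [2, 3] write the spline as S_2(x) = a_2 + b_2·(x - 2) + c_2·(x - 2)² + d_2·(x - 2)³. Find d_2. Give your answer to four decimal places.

3.8667

With m_i denoting the second derivative at x_i, h_i = 1, 1, 1, and Δ_i = (y_(i+1) − y_i)/h_i = -4, 10, -1:
  1·m_0 + 4·m_1 + 1·m_2 = 6(Δ_1 - Δ_0) = 84
  1·m_1 + 4·m_2 + 1·m_3 = 6(Δ_2 - Δ_1) = -66
Natural end conditions: m_0 = m_3 = 0.
Solving the tridiagonal system: m_0 = 0, m_1 = 134/5, m_2 = -116/5, m_3 = 0.
On [2, 3], with S_2(x) = a_2 + b_2·(x - 2) + c_2·(x - 2)² + d_2·(x - 2)³: c_2 = m_2/2 = -58/5, d_2 = (m_3 - m_2)/(6h_2) = 58/15, b_2 = Δ_2 - h_2(2m_2 + m_3)/6 = 101/15.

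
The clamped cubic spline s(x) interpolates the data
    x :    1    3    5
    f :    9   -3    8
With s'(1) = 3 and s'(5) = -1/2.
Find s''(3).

19

Let M_i = s''(x_i). Step sizes h_i = 2, 2; slopes of the chords Δ_i = (y_(i+1) - y_i)/h_i = -6, 11/2.
  2·M_0 + 8·M_1 + 2·M_2 = 6(Δ_1 - Δ_0) = 69
Clamped end conditions give two more equations: 2h_0·M_0 + h_0·M_1 = 6(Δ_0 - s'(1)) = -54 and h_1·M_1 + 2h_1·M_2 = 6(s'(5) - Δ_1) = -36.
Solving: M_0 = -23, M_1 = 19, M_2 = -37/2.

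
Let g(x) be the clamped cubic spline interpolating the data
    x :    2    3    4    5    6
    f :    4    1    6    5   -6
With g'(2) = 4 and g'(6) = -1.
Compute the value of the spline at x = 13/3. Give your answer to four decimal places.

Write m_i for g''(x_i). With h_i = 1, 1, 1, 1 and divided differences Δ_i = -3, 5, -1, -11, the continuity of g' gives the tridiagonal system
  1·m_0 + 4·m_1 + 1·m_2 = 6(Δ_1 - Δ_0) = 48
  1·m_1 + 4·m_2 + 1·m_3 = 6(Δ_2 - Δ_1) = -36
  1·m_2 + 4·m_3 + 1·m_4 = 6(Δ_3 - Δ_2) = -60
Clamped end conditions give two more equations: 2h_0·m_0 + h_0·m_1 = 6(Δ_0 - g'(2)) = -42 and h_3·m_3 + 2h_3·m_4 = 6(g'(6) - Δ_3) = 60.
Forward elimination and back-substitution give m_0 = -899/28, m_1 = 311/14, m_2 = -35/4, m_3 = -325/14, m_4 = 1165/28.
On [4, 5], g(x) = 6 + 81/14·(x - 4) - 35/8·(x - 4)² - 135/56·(x - 4)³.
With (x - 4) = 1/3: g(13/3) = 1853/252.

7.3532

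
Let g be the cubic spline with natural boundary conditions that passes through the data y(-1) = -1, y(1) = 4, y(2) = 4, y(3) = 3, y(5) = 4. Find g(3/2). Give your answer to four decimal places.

4.2273

Put M_i = g'' at the i-th knot. Here h = (2, 1, 1, 2) and Δ = (5/2, 0, -1, 1/2), so the interior equations h_(i-1)·M_(i-1) + 2(h_(i-1)+h_i)·M_i + h_i·M_(i+1) = 6(Δ_i − Δ_(i-1)) read
  2·M_0 + 6·M_1 + 1·M_2 = 6(Δ_1 - Δ_0) = -15
  1·M_1 + 4·M_2 + 1·M_3 = 6(Δ_2 - Δ_1) = -6
  1·M_2 + 6·M_3 + 2·M_4 = 6(Δ_3 - Δ_2) = 9
Natural end conditions: M_0 = M_4 = 0.
Solving: M_0 = 0, M_1 = -25/11, M_2 = -15/11, M_3 = 19/11, M_4 = 0.
On [1, 2], g(x) = 4 + 65/66·(x - 1) - 25/22·(x - 1)² + 5/33·(x - 1)³.
With (x - 1) = 1/2: g(3/2) = 93/22.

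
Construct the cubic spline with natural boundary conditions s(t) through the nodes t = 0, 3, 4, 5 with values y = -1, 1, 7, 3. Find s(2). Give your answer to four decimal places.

With M_i denoting the second derivative at x_i, h_i = 3, 1, 1, and Δ_i = (y_(i+1) − y_i)/h_i = 2/3, 6, -4:
  3·M_0 + 8·M_1 + 1·M_2 = 6(Δ_1 - Δ_0) = 32
  1·M_1 + 4·M_2 + 1·M_3 = 6(Δ_2 - Δ_1) = -60
Natural end conditions: M_0 = M_3 = 0.
Hence M_0 = 0, M_1 = 188/31, M_2 = -512/31, M_3 = 0.
On [0, 3], s(t) = -1 - 220/93·t + 0·t² + 94/279·t³.
With t = 2: s(2) = -847/279.

-3.0358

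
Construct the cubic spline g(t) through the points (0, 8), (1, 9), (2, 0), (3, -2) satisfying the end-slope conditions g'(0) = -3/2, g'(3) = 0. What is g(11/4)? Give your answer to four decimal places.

-2.0297

With M_i denoting the second derivative at x_i, h_i = 1, 1, 1, and Δ_i = (y_(i+1) − y_i)/h_i = 1, -9, -2:
  1·M_0 + 4·M_1 + 1·M_2 = 6(Δ_1 - Δ_0) = -60
  1·M_1 + 4·M_2 + 1·M_3 = 6(Δ_2 - Δ_1) = 42
Clamped end conditions give two more equations: 2h_0·M_0 + h_0·M_1 = 6(Δ_0 - g'(0)) = 15 and h_2·M_2 + 2h_2·M_3 = 6(g'(3) - Δ_2) = 12.
Hence M_0 = 98/5, M_1 = -121/5, M_2 = 86/5, M_3 = -13/5.
On [2, 3], g(t) = 0 - 73/10·(t - 2) + 43/5·(t - 2)² - 33/10·(t - 2)³.
With (t - 2) = 3/4: g(11/4) = -1299/640.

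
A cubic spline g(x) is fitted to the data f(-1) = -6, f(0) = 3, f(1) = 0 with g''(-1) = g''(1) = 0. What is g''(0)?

-18

With M_i denoting the second derivative at x_i, h_i = 1, 1, and Δ_i = (y_(i+1) − y_i)/h_i = 9, -3:
  1·M_0 + 4·M_1 + 1·M_2 = 6(Δ_1 - Δ_0) = -72
Natural end conditions: M_0 = M_2 = 0.
Solving the tridiagonal system: M_0 = 0, M_1 = -18, M_2 = 0.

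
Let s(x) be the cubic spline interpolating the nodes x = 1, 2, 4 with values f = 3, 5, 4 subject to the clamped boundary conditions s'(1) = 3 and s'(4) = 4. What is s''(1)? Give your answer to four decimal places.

Write M_i for s''(x_i). With h_i = 1, 2 and divided differences Δ_i = 2, -1/2, the continuity of s' gives the tridiagonal system
  1·M_0 + 6·M_1 + 2·M_2 = 6(Δ_1 - Δ_0) = -15
Clamped end conditions give two more equations: 2h_0·M_0 + h_0·M_1 = 6(Δ_0 - s'(1)) = -6 and h_1·M_1 + 2h_1·M_2 = 6(s'(4) - Δ_1) = 27.
Solving the tridiagonal system: M_0 = -1/6, M_1 = -17/3, M_2 = 115/12.

-0.1667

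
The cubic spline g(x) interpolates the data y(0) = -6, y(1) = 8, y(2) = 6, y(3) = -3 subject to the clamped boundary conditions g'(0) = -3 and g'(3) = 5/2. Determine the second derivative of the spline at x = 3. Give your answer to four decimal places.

39.8667

Put M_i = g'' at the i-th knot. Here h = (1, 1, 1) and Δ = (14, -2, -9), so the interior equations h_(i-1)·M_(i-1) + 2(h_(i-1)+h_i)·M_i + h_i·M_(i+1) = 6(Δ_i − Δ_(i-1)) read
  1·M_0 + 4·M_1 + 1·M_2 = 6(Δ_1 - Δ_0) = -96
  1·M_1 + 4·M_2 + 1·M_3 = 6(Δ_2 - Δ_1) = -42
Clamped end conditions give two more equations: 2h_0·M_0 + h_0·M_1 = 6(Δ_0 - g'(0)) = 102 and h_2·M_2 + 2h_2·M_3 = 6(g'(3) - Δ_2) = 69.
Solving the tridiagonal system: M_0 = 1057/15, M_1 = -584/15, M_2 = -161/15, M_3 = 598/15.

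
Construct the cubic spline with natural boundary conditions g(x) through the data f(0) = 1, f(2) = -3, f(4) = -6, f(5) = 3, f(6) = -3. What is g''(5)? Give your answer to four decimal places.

With m_i denoting the second derivative at x_i, h_i = 2, 2, 1, 1, and Δ_i = (y_(i+1) − y_i)/h_i = -2, -3/2, 9, -6:
  2·m_0 + 8·m_1 + 2·m_2 = 6(Δ_1 - Δ_0) = 3
  2·m_1 + 6·m_2 + 1·m_3 = 6(Δ_2 - Δ_1) = 63
  1·m_2 + 4·m_3 + 1·m_4 = 6(Δ_3 - Δ_2) = -90
Natural end conditions: m_0 = m_4 = 0.
Hence m_0 = 0, m_1 = -205/56, m_2 = 113/7, m_3 = -743/28, m_4 = 0.

-26.5357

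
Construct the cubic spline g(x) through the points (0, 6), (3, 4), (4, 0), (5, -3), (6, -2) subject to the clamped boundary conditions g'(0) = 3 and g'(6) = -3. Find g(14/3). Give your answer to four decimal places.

Put M_i = g'' at the i-th knot. Here h = (3, 1, 1, 1) and Δ = (-2/3, -4, -3, 1), so the interior equations h_(i-1)·M_(i-1) + 2(h_(i-1)+h_i)·M_i + h_i·M_(i+1) = 6(Δ_i − Δ_(i-1)) read
  3·M_0 + 8·M_1 + 1·M_2 = 6(Δ_1 - Δ_0) = -20
  1·M_1 + 4·M_2 + 1·M_3 = 6(Δ_2 - Δ_1) = 6
  1·M_2 + 4·M_3 + 1·M_4 = 6(Δ_3 - Δ_2) = 24
Clamped end conditions give two more equations: 2h_0·M_0 + h_0·M_1 = 6(Δ_0 - g'(0)) = -22 and h_3·M_3 + 2h_3·M_4 = 6(g'(6) - Δ_3) = -24.
Solving: M_0 = -82/27, M_1 = -34/27, M_2 = -22/27, M_3 = 284/27, M_4 = -466/27.
On [4, 5], g(x) = 0 - 121/27·(x - 4) - 11/27·(x - 4)² + 17/9·(x - 4)³.
With (x - 4) = 2/3: g(14/3) = -634/243.

-2.6091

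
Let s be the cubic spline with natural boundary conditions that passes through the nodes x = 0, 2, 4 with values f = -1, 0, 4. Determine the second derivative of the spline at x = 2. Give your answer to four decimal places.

Write m_i for s''(x_i). With h_i = 2, 2 and divided differences Δ_i = 1/2, 2, the continuity of s' gives the tridiagonal system
  2·m_0 + 8·m_1 + 2·m_2 = 6(Δ_1 - Δ_0) = 9
Natural end conditions: m_0 = m_2 = 0.
Forward elimination and back-substitution give m_0 = 0, m_1 = 9/8, m_2 = 0.

1.1250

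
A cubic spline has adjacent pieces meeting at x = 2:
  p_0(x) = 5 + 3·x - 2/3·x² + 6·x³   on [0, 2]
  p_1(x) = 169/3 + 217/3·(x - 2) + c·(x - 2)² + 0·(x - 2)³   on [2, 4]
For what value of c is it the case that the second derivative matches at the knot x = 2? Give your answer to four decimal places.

35.3333

p_0''(x) = -4/3 + 36·x, so p_0''(2) = 212/3. On the right, p_1''(2) = 2c, so c = 106/3.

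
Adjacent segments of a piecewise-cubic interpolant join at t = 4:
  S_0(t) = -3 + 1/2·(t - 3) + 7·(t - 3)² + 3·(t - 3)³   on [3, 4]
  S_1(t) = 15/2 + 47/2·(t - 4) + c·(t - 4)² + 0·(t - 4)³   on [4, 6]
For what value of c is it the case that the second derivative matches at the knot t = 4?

S_0''(t) = 14 + 18·(t - 3), so S_0''(4) = 32. On the right, S_1''(4) = 2c, so c = 16.

16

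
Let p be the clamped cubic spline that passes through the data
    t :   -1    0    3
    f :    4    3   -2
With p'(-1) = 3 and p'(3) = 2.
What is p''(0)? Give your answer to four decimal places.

With σ_i denoting the second derivative at x_i, h_i = 1, 3, and Δ_i = (y_(i+1) − y_i)/h_i = -1, -5/3:
  1·σ_0 + 8·σ_1 + 3·σ_2 = 6(Δ_1 - Δ_0) = -4
Clamped end conditions give two more equations: 2h_0·σ_0 + h_0·σ_1 = 6(Δ_0 - p'(-1)) = -24 and h_1·σ_1 + 2h_1·σ_2 = 6(p'(3) - Δ_1) = 22.
Solving: σ_0 = -47/4, σ_1 = -1/2, σ_2 = 47/12.

-0.5000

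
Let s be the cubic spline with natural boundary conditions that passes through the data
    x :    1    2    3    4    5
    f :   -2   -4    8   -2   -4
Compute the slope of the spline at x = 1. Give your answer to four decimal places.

-7.4643

Write m_i for s''(x_i). With h_i = 1, 1, 1, 1 and divided differences Δ_i = -2, 12, -10, -2, the continuity of s' gives the tridiagonal system
  1·m_0 + 4·m_1 + 1·m_2 = 6(Δ_1 - Δ_0) = 84
  1·m_1 + 4·m_2 + 1·m_3 = 6(Δ_2 - Δ_1) = -132
  1·m_2 + 4·m_3 + 1·m_4 = 6(Δ_3 - Δ_2) = 48
Natural end conditions: m_0 = m_4 = 0.
Solving: m_0 = 0, m_1 = 459/14, m_2 = -330/7, m_3 = 333/14, m_4 = 0.
On [1, 2], s'(x) = b_0 + 2c_0·(x - 1) + 3d_0·(x - 1)² with b_0 = Δ_0 - h_0(2m_0 + m_1)/6 = -209/28, c_0 = m_0/2 = 0, d_0 = (m_1 - m_0)/(6h_0) = 153/28. So s'(1) = -209/28.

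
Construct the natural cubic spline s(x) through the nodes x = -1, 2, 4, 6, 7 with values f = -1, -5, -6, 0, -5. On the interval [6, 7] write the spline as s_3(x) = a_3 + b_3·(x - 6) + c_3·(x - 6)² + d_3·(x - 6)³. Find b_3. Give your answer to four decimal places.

Put σ_i = s'' at the i-th knot. Here h = (3, 2, 2, 1) and Δ = (-4/3, -1/2, 3, -5), so the interior equations h_(i-1)·σ_(i-1) + 2(h_(i-1)+h_i)·σ_i + h_i·σ_(i+1) = 6(Δ_i − Δ_(i-1)) read
  3·σ_0 + 10·σ_1 + 2·σ_2 = 6(Δ_1 - Δ_0) = 5
  2·σ_1 + 8·σ_2 + 2·σ_3 = 6(Δ_2 - Δ_1) = 21
  2·σ_2 + 6·σ_3 + 1·σ_4 = 6(Δ_3 - Δ_2) = -48
Natural end conditions: σ_0 = σ_4 = 0.
Forward elimination and back-substitution give σ_0 = 0, σ_1 = -7/13, σ_2 = 135/26, σ_3 = -253/26, σ_4 = 0.
On [6, 7], with s_3(x) = a_3 + b_3·(x - 6) + c_3·(x - 6)² + d_3·(x - 6)³: c_3 = σ_3/2 = -253/52, d_3 = (σ_4 - σ_3)/(6h_3) = 253/156, b_3 = Δ_3 - h_3(2σ_3 + σ_4)/6 = -137/78.

-1.7564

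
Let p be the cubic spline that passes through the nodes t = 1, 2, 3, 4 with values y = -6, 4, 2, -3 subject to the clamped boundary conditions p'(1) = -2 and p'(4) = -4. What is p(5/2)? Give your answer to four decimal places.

4.7917

Write σ_i for p''(x_i). With h_i = 1, 1, 1 and divided differences Δ_i = 10, -2, -5, the continuity of p' gives the tridiagonal system
  1·σ_0 + 4·σ_1 + 1·σ_2 = 6(Δ_1 - Δ_0) = -72
  1·σ_1 + 4·σ_2 + 1·σ_3 = 6(Δ_2 - Δ_1) = -18
Clamped end conditions give two more equations: 2h_0·σ_0 + h_0·σ_1 = 6(Δ_0 - p'(1)) = 72 and h_2·σ_2 + 2h_2·σ_3 = 6(p'(4) - Δ_2) = 6.
Solving: σ_0 = 778/15, σ_1 = -476/15, σ_2 = 46/15, σ_3 = 22/15.
On [2, 3], p(t) = 4 + 121/15·(t - 2) - 238/15·(t - 2)² + 29/5·(t - 2)³.
With (t - 2) = 1/2: p(5/2) = 115/24.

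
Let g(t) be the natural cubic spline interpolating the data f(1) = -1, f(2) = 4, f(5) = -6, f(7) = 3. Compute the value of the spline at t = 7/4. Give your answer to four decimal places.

Put σ_i = g'' at the i-th knot. Here h = (1, 3, 2) and Δ = (5, -10/3, 9/2), so the interior equations h_(i-1)·σ_(i-1) + 2(h_(i-1)+h_i)·σ_i + h_i·σ_(i+1) = 6(Δ_i − Δ_(i-1)) read
  1·σ_0 + 8·σ_1 + 3·σ_2 = 6(Δ_1 - Δ_0) = -50
  3·σ_1 + 10·σ_2 + 2·σ_3 = 6(Δ_2 - Δ_1) = 47
Natural end conditions: σ_0 = σ_3 = 0.
Solving: σ_0 = 0, σ_1 = -641/71, σ_2 = 526/71, σ_3 = 0.
On [1, 2], g(t) = -1 + 2771/426·(t - 1) + 0·(t - 1)² - 641/426·(t - 1)³.
With (t - 1) = 3/4: g(7/4) = 29479/9088.

3.2437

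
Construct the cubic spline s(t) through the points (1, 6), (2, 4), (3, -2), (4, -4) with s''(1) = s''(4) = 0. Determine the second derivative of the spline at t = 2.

Put σ_i = s'' at the i-th knot. Here h = (1, 1, 1) and Δ = (-2, -6, -2), so the interior equations h_(i-1)·σ_(i-1) + 2(h_(i-1)+h_i)·σ_i + h_i·σ_(i+1) = 6(Δ_i − Δ_(i-1)) read
  1·σ_0 + 4·σ_1 + 1·σ_2 = 6(Δ_1 - Δ_0) = -24
  1·σ_1 + 4·σ_2 + 1·σ_3 = 6(Δ_2 - Δ_1) = 24
Natural end conditions: σ_0 = σ_3 = 0.
Forward elimination and back-substitution give σ_0 = 0, σ_1 = -8, σ_2 = 8, σ_3 = 0.

-8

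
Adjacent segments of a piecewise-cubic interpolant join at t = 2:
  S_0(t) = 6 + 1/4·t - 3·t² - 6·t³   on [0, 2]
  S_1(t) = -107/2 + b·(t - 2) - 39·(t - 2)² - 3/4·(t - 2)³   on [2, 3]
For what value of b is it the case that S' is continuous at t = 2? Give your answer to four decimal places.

S_0'(t) = 1/4 - 6·t - 18·t², so S_0'(2) = -335/4. On the right, S_1'(2) = b, so b = -335/4.

-83.7500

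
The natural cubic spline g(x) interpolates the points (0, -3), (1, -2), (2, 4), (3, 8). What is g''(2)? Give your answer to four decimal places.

With σ_i denoting the second derivative at x_i, h_i = 1, 1, 1, and Δ_i = (y_(i+1) − y_i)/h_i = 1, 6, 4:
  1·σ_0 + 4·σ_1 + 1·σ_2 = 6(Δ_1 - Δ_0) = 30
  1·σ_1 + 4·σ_2 + 1·σ_3 = 6(Δ_2 - Δ_1) = -12
Natural end conditions: σ_0 = σ_3 = 0.
Hence σ_0 = 0, σ_1 = 44/5, σ_2 = -26/5, σ_3 = 0.

-5.2000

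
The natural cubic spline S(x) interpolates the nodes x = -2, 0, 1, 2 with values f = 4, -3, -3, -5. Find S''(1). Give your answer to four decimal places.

-4.0435

Put M_i = S'' at the i-th knot. Here h = (2, 1, 1) and Δ = (-7/2, 0, -2), so the interior equations h_(i-1)·M_(i-1) + 2(h_(i-1)+h_i)·M_i + h_i·M_(i+1) = 6(Δ_i − Δ_(i-1)) read
  2·M_0 + 6·M_1 + 1·M_2 = 6(Δ_1 - Δ_0) = 21
  1·M_1 + 4·M_2 + 1·M_3 = 6(Δ_2 - Δ_1) = -12
Natural end conditions: M_0 = M_3 = 0.
Hence M_0 = 0, M_1 = 96/23, M_2 = -93/23, M_3 = 0.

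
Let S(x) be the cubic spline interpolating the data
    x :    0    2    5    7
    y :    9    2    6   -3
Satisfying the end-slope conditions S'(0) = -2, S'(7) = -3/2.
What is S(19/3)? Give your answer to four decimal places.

Write σ_i for S''(x_i). With h_i = 2, 3, 2 and divided differences Δ_i = -7/2, 4/3, -9/2, the continuity of S' gives the tridiagonal system
  2·σ_0 + 10·σ_1 + 3·σ_2 = 6(Δ_1 - Δ_0) = 29
  3·σ_1 + 10·σ_2 + 2·σ_3 = 6(Δ_2 - Δ_1) = -35
Clamped end conditions give two more equations: 2h_0·σ_0 + h_0·σ_1 = 6(Δ_0 - S'(0)) = -9 and h_2·σ_2 + 2h_2·σ_3 = 6(S'(7) - Δ_2) = 18.
Hence σ_0 = -505/96, σ_1 = 289/48, σ_2 = -331/48, σ_3 = 763/96.
On [5, 7], S(x) = 6 - 245/96·(x - 5) - 331/96·(x - 5)² + 475/384·(x - 5)³.
With (x - 5) = 4/3: S(19/3) = -389/648.

-0.6003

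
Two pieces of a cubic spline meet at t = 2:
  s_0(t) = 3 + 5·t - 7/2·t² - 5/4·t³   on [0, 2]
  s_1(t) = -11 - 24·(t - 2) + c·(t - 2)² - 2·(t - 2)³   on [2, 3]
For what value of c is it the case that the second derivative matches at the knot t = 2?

-11

s_0''(t) = -7 - 15/2·t, so s_0''(2) = -22. On the right, s_1''(2) = 2c, so c = -11.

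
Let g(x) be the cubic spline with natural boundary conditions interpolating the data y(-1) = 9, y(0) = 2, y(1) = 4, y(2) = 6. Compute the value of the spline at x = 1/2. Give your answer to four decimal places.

2.3250

With M_i denoting the second derivative at x_i, h_i = 1, 1, 1, and Δ_i = (y_(i+1) − y_i)/h_i = -7, 2, 2:
  1·M_0 + 4·M_1 + 1·M_2 = 6(Δ_1 - Δ_0) = 54
  1·M_1 + 4·M_2 + 1·M_3 = 6(Δ_2 - Δ_1) = 0
Natural end conditions: M_0 = M_3 = 0.
Solving: M_0 = 0, M_1 = 72/5, M_2 = -18/5, M_3 = 0.
On [0, 1], g(x) = 2 - 11/5·x + 36/5·x² - 3·x³.
With x = 1/2: g(1/2) = 93/40.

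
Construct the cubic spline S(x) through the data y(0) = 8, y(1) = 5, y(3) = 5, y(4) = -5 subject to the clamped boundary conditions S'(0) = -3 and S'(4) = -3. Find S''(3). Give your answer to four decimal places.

-18.3429

With M_i denoting the second derivative at x_i, h_i = 1, 2, 1, and Δ_i = (y_(i+1) − y_i)/h_i = -3, 0, -10:
  1·M_0 + 6·M_1 + 2·M_2 = 6(Δ_1 - Δ_0) = 18
  2·M_1 + 6·M_2 + 1·M_3 = 6(Δ_2 - Δ_1) = -60
Clamped end conditions give two more equations: 2h_0·M_0 + h_0·M_1 = 6(Δ_0 - S'(0)) = 0 and h_2·M_2 + 2h_2·M_3 = 6(S'(4) - Δ_2) = 42.
Solving the tridiagonal system: M_0 = -174/35, M_1 = 348/35, M_2 = -642/35, M_3 = 1056/35.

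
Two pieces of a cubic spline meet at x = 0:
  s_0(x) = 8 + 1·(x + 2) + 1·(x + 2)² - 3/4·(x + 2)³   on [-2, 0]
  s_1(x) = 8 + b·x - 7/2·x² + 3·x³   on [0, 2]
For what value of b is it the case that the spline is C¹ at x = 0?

-4

s_0'(x) = 1 + 2·(x + 2) - 9/4·(x + 2)², so s_0'(0) = -4. On the right, s_1'(0) = b, so b = -4.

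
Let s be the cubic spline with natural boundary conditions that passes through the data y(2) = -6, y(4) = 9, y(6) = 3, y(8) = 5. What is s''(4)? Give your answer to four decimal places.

-9.2000

Write M_i for s''(x_i). With h_i = 2, 2, 2 and divided differences Δ_i = 15/2, -3, 1, the continuity of s' gives the tridiagonal system
  2·M_0 + 8·M_1 + 2·M_2 = 6(Δ_1 - Δ_0) = -63
  2·M_1 + 8·M_2 + 2·M_3 = 6(Δ_2 - Δ_1) = 24
Natural end conditions: M_0 = M_3 = 0.
Forward elimination and back-substitution give M_0 = 0, M_1 = -46/5, M_2 = 53/10, M_3 = 0.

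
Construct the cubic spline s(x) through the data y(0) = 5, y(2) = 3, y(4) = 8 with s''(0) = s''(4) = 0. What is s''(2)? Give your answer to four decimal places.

Write M_i for s''(x_i). With h_i = 2, 2 and divided differences Δ_i = -1, 5/2, the continuity of s' gives the tridiagonal system
  2·M_0 + 8·M_1 + 2·M_2 = 6(Δ_1 - Δ_0) = 21
Natural end conditions: M_0 = M_2 = 0.
Solving: M_0 = 0, M_1 = 21/8, M_2 = 0.

2.6250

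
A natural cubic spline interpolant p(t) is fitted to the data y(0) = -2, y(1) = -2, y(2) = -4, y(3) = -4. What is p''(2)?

Let σ_i = p''(x_i). Step sizes h_i = 1, 1, 1; slopes of the chords Δ_i = (y_(i+1) - y_i)/h_i = 0, -2, 0.
  1·σ_0 + 4·σ_1 + 1·σ_2 = 6(Δ_1 - Δ_0) = -12
  1·σ_1 + 4·σ_2 + 1·σ_3 = 6(Δ_2 - Δ_1) = 12
Natural end conditions: σ_0 = σ_3 = 0.
Solving: σ_0 = 0, σ_1 = -4, σ_2 = 4, σ_3 = 0.

4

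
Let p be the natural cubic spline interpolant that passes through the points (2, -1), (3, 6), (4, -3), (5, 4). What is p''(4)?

32

With M_i denoting the second derivative at x_i, h_i = 1, 1, 1, and Δ_i = (y_(i+1) − y_i)/h_i = 7, -9, 7:
  1·M_0 + 4·M_1 + 1·M_2 = 6(Δ_1 - Δ_0) = -96
  1·M_1 + 4·M_2 + 1·M_3 = 6(Δ_2 - Δ_1) = 96
Natural end conditions: M_0 = M_3 = 0.
Forward elimination and back-substitution give M_0 = 0, M_1 = -32, M_2 = 32, M_3 = 0.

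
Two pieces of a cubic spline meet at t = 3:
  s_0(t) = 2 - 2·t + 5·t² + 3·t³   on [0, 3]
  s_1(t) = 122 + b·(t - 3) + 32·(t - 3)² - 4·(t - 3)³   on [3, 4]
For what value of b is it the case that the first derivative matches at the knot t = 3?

s_0'(t) = -2 + 10·t + 9·t², so s_0'(3) = 109. On the right, s_1'(3) = b, so b = 109.

109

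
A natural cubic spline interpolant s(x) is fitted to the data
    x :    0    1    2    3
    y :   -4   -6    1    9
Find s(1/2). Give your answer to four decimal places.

-5.8750

Let σ_i = s''(x_i). Step sizes h_i = 1, 1, 1; slopes of the chords Δ_i = (y_(i+1) - y_i)/h_i = -2, 7, 8.
  1·σ_0 + 4·σ_1 + 1·σ_2 = 6(Δ_1 - Δ_0) = 54
  1·σ_1 + 4·σ_2 + 1·σ_3 = 6(Δ_2 - Δ_1) = 6
Natural end conditions: σ_0 = σ_3 = 0.
Forward elimination and back-substitution give σ_0 = 0, σ_1 = 14, σ_2 = -2, σ_3 = 0.
On [0, 1], s(x) = -4 - 13/3·x + 0·x² + 7/3·x³.
With x = 1/2: s(1/2) = -47/8.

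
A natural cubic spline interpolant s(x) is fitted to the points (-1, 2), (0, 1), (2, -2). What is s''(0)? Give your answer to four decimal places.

Write M_i for s''(x_i). With h_i = 1, 2 and divided differences Δ_i = -1, -3/2, the continuity of s' gives the tridiagonal system
  1·M_0 + 6·M_1 + 2·M_2 = 6(Δ_1 - Δ_0) = -3
Natural end conditions: M_0 = M_2 = 0.
Forward elimination and back-substitution give M_0 = 0, M_1 = -1/2, M_2 = 0.

-0.5000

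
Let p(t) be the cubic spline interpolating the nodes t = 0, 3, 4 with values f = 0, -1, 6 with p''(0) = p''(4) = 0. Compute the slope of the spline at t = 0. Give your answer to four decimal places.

-3.0833

Put m_i = p'' at the i-th knot. Here h = (3, 1) and Δ = (-1/3, 7), so the interior equations h_(i-1)·m_(i-1) + 2(h_(i-1)+h_i)·m_i + h_i·m_(i+1) = 6(Δ_i − Δ_(i-1)) read
  3·m_0 + 8·m_1 + 1·m_2 = 6(Δ_1 - Δ_0) = 44
Natural end conditions: m_0 = m_2 = 0.
Hence m_0 = 0, m_1 = 11/2, m_2 = 0.
On [0, 3], p'(t) = b_0 + 2c_0·t + 3d_0·t² with b_0 = Δ_0 - h_0(2m_0 + m_1)/6 = -37/12, c_0 = m_0/2 = 0, d_0 = (m_1 - m_0)/(6h_0) = 11/36. So p'(0) = -37/12.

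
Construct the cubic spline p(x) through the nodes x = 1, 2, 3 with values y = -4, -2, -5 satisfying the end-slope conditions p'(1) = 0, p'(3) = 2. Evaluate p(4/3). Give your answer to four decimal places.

-3.3889

Write m_i for p''(x_i). With h_i = 1, 1 and divided differences Δ_i = 2, -3, the continuity of p' gives the tridiagonal system
  1·m_0 + 4·m_1 + 1·m_2 = 6(Δ_1 - Δ_0) = -30
Clamped end conditions give two more equations: 2h_0·m_0 + h_0·m_1 = 6(Δ_0 - p'(1)) = 12 and h_1·m_1 + 2h_1·m_2 = 6(p'(3) - Δ_1) = 30.
Solving the tridiagonal system: m_0 = 29/2, m_1 = -17, m_2 = 47/2.
On [1, 2], p(x) = -4 + 0·(x - 1) + 29/4·(x - 1)² - 21/4·(x - 1)³.
With (x - 1) = 1/3: p(4/3) = -61/18.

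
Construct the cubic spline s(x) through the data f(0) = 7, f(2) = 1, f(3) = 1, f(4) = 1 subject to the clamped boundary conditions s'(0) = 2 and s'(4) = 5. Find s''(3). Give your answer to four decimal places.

Let σ_i = s''(x_i). Step sizes h_i = 2, 1, 1; slopes of the chords Δ_i = (y_(i+1) - y_i)/h_i = -3, 0, 0.
  2·σ_0 + 6·σ_1 + 1·σ_2 = 6(Δ_1 - Δ_0) = 18
  1·σ_1 + 4·σ_2 + 1·σ_3 = 6(Δ_2 - Δ_1) = 0
Clamped end conditions give two more equations: 2h_0·σ_0 + h_0·σ_1 = 6(Δ_0 - s'(0)) = -30 and h_2·σ_2 + 2h_2·σ_3 = 6(s'(4) - Δ_2) = 30.
Hence σ_0 = -126/11, σ_1 = 87/11, σ_2 = -72/11, σ_3 = 201/11.

-6.5455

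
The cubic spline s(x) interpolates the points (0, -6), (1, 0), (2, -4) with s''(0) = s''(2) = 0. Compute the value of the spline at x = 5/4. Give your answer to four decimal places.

-0.1797

Write M_i for s''(x_i). With h_i = 1, 1 and divided differences Δ_i = 6, -4, the continuity of s' gives the tridiagonal system
  1·M_0 + 4·M_1 + 1·M_2 = 6(Δ_1 - Δ_0) = -60
Natural end conditions: M_0 = M_2 = 0.
Hence M_0 = 0, M_1 = -15, M_2 = 0.
On [1, 2], s(x) = 0 + 1·(x - 1) - 15/2·(x - 1)² + 5/2·(x - 1)³.
With (x - 1) = 1/4: s(5/4) = -23/128.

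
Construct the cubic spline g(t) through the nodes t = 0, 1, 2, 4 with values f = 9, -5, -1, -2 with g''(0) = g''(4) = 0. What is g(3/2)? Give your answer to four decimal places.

-4.2473

Write σ_i for g''(x_i). With h_i = 1, 1, 2 and divided differences Δ_i = -14, 4, -1/2, the continuity of g' gives the tridiagonal system
  1·σ_0 + 4·σ_1 + 1·σ_2 = 6(Δ_1 - Δ_0) = 108
  1·σ_1 + 6·σ_2 + 2·σ_3 = 6(Δ_2 - Δ_1) = -27
Natural end conditions: σ_0 = σ_3 = 0.
Forward elimination and back-substitution give σ_0 = 0, σ_1 = 675/23, σ_2 = -216/23, σ_3 = 0.
On [1, 2], g(t) = -5 - 97/23·(t - 1) + 675/46·(t - 1)² - 297/46·(t - 1)³.
With (t - 1) = 1/2: g(3/2) = -1563/368.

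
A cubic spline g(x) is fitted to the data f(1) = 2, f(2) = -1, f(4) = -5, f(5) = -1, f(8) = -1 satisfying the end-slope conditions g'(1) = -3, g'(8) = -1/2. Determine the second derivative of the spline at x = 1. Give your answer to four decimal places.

With m_i denoting the second derivative at x_i, h_i = 1, 2, 1, 3, and Δ_i = (y_(i+1) − y_i)/h_i = -3, -2, 4, 0:
  1·m_0 + 6·m_1 + 2·m_2 = 6(Δ_1 - Δ_0) = 6
  2·m_1 + 6·m_2 + 1·m_3 = 6(Δ_2 - Δ_1) = 36
  1·m_2 + 8·m_3 + 3·m_4 = 6(Δ_3 - Δ_2) = -24
Clamped end conditions give two more equations: 2h_0·m_0 + h_0·m_1 = 6(Δ_0 - g'(1)) = 0 and h_3·m_3 + 2h_3·m_4 = 6(g'(8) - Δ_3) = -3.
Solving the tridiagonal system: m_0 = 95/122, m_1 = -95/61, m_2 = 1777/244, m_3 = -559/122, m_4 = 437/244.

0.7787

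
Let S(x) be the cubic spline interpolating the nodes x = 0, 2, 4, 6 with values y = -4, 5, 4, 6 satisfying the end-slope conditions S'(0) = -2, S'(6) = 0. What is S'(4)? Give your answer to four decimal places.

-0.5333

Write m_i for S''(x_i). With h_i = 2, 2, 2 and divided differences Δ_i = 9/2, -1/2, 1, the continuity of S' gives the tridiagonal system
  2·m_0 + 8·m_1 + 2·m_2 = 6(Δ_1 - Δ_0) = -30
  2·m_1 + 8·m_2 + 2·m_3 = 6(Δ_2 - Δ_1) = 9
Clamped end conditions give two more equations: 2h_0·m_0 + h_0·m_1 = 6(Δ_0 - S'(0)) = 39 and h_2·m_2 + 2h_2·m_3 = 6(S'(6) - Δ_2) = -6.
Hence m_0 = 208/15, m_1 = -247/30, m_2 = 61/15, m_3 = -53/15.
On [4, 6], S'(x) = b_2 + 2c_2·(x - 4) + 3d_2·(x - 4)² with b_2 = Δ_2 - h_2(2m_2 + m_3)/6 = -8/15, c_2 = m_2/2 = 61/30, d_2 = (m_3 - m_2)/(6h_2) = -19/30. So S'(4) = -8/15.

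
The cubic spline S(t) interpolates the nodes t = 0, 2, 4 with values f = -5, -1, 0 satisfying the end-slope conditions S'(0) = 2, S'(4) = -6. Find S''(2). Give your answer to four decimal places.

1.7500

With m_i denoting the second derivative at x_i, h_i = 2, 2, and Δ_i = (y_(i+1) − y_i)/h_i = 2, 1/2:
  2·m_0 + 8·m_1 + 2·m_2 = 6(Δ_1 - Δ_0) = -9
Clamped end conditions give two more equations: 2h_0·m_0 + h_0·m_1 = 6(Δ_0 - S'(0)) = 0 and h_1·m_1 + 2h_1·m_2 = 6(S'(4) - Δ_1) = -39.
Solving the tridiagonal system: m_0 = -7/8, m_1 = 7/4, m_2 = -85/8.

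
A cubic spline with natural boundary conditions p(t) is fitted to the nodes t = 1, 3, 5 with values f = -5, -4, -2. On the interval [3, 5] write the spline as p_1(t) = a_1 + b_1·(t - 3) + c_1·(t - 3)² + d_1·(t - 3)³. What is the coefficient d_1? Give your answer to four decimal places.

-0.0313

Put M_i = p'' at the i-th knot. Here h = (2, 2) and Δ = (1/2, 1), so the interior equations h_(i-1)·M_(i-1) + 2(h_(i-1)+h_i)·M_i + h_i·M_(i+1) = 6(Δ_i − Δ_(i-1)) read
  2·M_0 + 8·M_1 + 2·M_2 = 6(Δ_1 - Δ_0) = 3
Natural end conditions: M_0 = M_2 = 0.
Forward elimination and back-substitution give M_0 = 0, M_1 = 3/8, M_2 = 0.
On [3, 5], with p_1(t) = a_1 + b_1·(t - 3) + c_1·(t - 3)² + d_1·(t - 3)³: c_1 = M_1/2 = 3/16, d_1 = (M_2 - M_1)/(6h_1) = -1/32, b_1 = Δ_1 - h_1(2M_1 + M_2)/6 = 3/4.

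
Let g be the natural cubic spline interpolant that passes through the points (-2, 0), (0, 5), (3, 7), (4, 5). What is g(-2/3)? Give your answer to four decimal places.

3.4724

With M_i denoting the second derivative at x_i, h_i = 2, 3, 1, and Δ_i = (y_(i+1) − y_i)/h_i = 5/2, 2/3, -2:
  2·M_0 + 10·M_1 + 3·M_2 = 6(Δ_1 - Δ_0) = -11
  3·M_1 + 8·M_2 + 1·M_3 = 6(Δ_2 - Δ_1) = -16
Natural end conditions: M_0 = M_3 = 0.
Solving the tridiagonal system: M_0 = 0, M_1 = -40/71, M_2 = -127/71, M_3 = 0.
On [-2, 0], g(x) = 0 + 1145/426·(x + 2) + 0·(x + 2)² - 10/213·(x + 2)³.
With (x + 2) = 4/3: g(-2/3) = 19970/5751.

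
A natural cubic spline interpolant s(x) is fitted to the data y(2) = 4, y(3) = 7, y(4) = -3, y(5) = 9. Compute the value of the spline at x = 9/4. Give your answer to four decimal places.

Write m_i for s''(x_i). With h_i = 1, 1, 1 and divided differences Δ_i = 3, -10, 12, the continuity of s' gives the tridiagonal system
  1·m_0 + 4·m_1 + 1·m_2 = 6(Δ_1 - Δ_0) = -78
  1·m_1 + 4·m_2 + 1·m_3 = 6(Δ_2 - Δ_1) = 132
Natural end conditions: m_0 = m_3 = 0.
Forward elimination and back-substitution give m_0 = 0, m_1 = -148/5, m_2 = 202/5, m_3 = 0.
On [2, 3], s(x) = 4 + 119/15·(x - 2) + 0·(x - 2)² - 74/15·(x - 2)³.
With (x - 2) = 1/4: s(9/4) = 189/32.

5.9063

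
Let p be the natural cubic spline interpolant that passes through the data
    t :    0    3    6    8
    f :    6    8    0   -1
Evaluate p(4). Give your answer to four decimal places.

Write M_i for p''(x_i). With h_i = 3, 3, 2 and divided differences Δ_i = 2/3, -8/3, -1/2, the continuity of p' gives the tridiagonal system
  3·M_0 + 12·M_1 + 3·M_2 = 6(Δ_1 - Δ_0) = -20
  3·M_1 + 10·M_2 + 2·M_3 = 6(Δ_2 - Δ_1) = 13
Natural end conditions: M_0 = M_3 = 0.
Solving: M_0 = 0, M_1 = -239/111, M_2 = 72/37, M_3 = 0.
On [3, 6], p(t) = 8 - 55/37·(t - 3) - 239/222·(t - 3)² + 455/1998·(t - 3)³.
With (t - 3) = 1: p(4) = 5659/999.

5.6647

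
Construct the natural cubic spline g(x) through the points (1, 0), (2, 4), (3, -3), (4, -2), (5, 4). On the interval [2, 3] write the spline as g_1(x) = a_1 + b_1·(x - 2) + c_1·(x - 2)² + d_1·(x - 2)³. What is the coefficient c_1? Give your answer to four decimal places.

-10.2857

With M_i denoting the second derivative at x_i, h_i = 1, 1, 1, 1, and Δ_i = (y_(i+1) − y_i)/h_i = 4, -7, 1, 6:
  1·M_0 + 4·M_1 + 1·M_2 = 6(Δ_1 - Δ_0) = -66
  1·M_1 + 4·M_2 + 1·M_3 = 6(Δ_2 - Δ_1) = 48
  1·M_2 + 4·M_3 + 1·M_4 = 6(Δ_3 - Δ_2) = 30
Natural end conditions: M_0 = M_4 = 0.
Hence M_0 = 0, M_1 = -144/7, M_2 = 114/7, M_3 = 24/7, M_4 = 0.
On [2, 3], with g_1(x) = a_1 + b_1·(x - 2) + c_1·(x - 2)² + d_1·(x - 2)³: c_1 = M_1/2 = -72/7, d_1 = (M_2 - M_1)/(6h_1) = 43/7, b_1 = Δ_1 - h_1(2M_1 + M_2)/6 = -20/7.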